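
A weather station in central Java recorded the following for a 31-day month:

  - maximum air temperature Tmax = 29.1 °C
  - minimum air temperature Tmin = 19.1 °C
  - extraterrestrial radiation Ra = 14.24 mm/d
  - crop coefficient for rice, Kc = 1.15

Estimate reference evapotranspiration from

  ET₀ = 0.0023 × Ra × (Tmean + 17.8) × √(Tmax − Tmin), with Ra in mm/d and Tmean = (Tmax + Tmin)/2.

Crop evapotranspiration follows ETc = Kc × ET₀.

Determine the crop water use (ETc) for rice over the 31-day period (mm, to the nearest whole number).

Tmean = (29.1 + 19.1)/2 = 24.10 °C
ET₀ = 0.0023 × 14.24 × (24.10 + 17.8) × √10.0 = 0.0023 × 14.24 × 41.90 × 3.1623 = 4.3397 mm/d
ETc = Kc × ET₀ = 1.15 × 4.3397 = 4.9907 mm/d
Over 31 days: 4.9907 × 31 = 154.712 mm

155 mm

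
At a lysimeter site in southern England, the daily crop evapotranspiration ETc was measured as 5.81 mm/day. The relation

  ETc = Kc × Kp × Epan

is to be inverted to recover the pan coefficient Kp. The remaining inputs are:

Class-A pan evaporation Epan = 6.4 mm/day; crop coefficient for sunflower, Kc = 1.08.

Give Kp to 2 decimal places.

ETc = Kc × Kp × Epan  ⇒  Kp = ETc / (Kc × Epan)
Kp = 5.81 / (1.08 × 6.4) = 5.81 / 6.912 = 0.8406

0.84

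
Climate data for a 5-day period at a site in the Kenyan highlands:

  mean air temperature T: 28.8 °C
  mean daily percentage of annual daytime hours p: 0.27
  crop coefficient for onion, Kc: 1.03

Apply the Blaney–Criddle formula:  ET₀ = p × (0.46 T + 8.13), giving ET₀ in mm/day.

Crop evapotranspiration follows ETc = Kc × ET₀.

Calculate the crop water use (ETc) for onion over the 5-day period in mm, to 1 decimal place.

ET₀ = 0.27 × (0.46 × 28.8 + 8.13) = 0.27 × 21.378 = 5.7721 mm/d
ETc = Kc × ET₀ = 1.03 × 5.7721 = 5.9453 mm/d
Over 5 days: 5.9453 × 5 = 29.727 mm

29.7 mm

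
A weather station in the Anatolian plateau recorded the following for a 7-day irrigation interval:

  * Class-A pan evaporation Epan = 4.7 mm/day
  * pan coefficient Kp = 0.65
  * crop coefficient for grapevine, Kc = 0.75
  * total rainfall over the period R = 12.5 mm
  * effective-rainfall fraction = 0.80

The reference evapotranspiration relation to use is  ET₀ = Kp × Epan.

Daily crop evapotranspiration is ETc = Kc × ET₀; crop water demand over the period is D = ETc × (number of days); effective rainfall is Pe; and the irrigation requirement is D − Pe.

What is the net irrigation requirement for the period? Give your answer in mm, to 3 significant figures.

6.04 mm

ET₀ = 0.65 × 4.7 = 3.0550 mm/d
ETc = Kc × ET₀ = 0.75 × 3.0550 = 2.2913 mm/d
Crop demand D = ETc × 7 d = 2.2913 × 7 = 16.039 mm
Pe = 0.80 × 12.5 = 10.000 mm
D − Pe = 16.039 − 10.000 = 6.039 mm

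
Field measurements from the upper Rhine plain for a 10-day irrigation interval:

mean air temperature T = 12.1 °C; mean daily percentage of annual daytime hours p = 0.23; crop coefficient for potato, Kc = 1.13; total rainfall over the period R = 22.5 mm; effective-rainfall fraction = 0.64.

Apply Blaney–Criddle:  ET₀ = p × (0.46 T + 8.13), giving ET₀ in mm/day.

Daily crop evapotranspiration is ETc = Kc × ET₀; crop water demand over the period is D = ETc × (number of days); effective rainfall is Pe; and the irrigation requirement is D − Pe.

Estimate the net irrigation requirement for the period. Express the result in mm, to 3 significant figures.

21.2 mm

ET₀ = 0.23 × (0.46 × 12.1 + 8.13) = 0.23 × 13.696 = 3.1501 mm/d
ETc = Kc × ET₀ = 1.13 × 3.1501 = 3.5596 mm/d
Crop demand D = ETc × 10 d = 3.5596 × 10 = 35.596 mm
Pe = 0.64 × 22.5 = 14.400 mm
D − Pe = 35.596 − 14.400 = 21.196 mm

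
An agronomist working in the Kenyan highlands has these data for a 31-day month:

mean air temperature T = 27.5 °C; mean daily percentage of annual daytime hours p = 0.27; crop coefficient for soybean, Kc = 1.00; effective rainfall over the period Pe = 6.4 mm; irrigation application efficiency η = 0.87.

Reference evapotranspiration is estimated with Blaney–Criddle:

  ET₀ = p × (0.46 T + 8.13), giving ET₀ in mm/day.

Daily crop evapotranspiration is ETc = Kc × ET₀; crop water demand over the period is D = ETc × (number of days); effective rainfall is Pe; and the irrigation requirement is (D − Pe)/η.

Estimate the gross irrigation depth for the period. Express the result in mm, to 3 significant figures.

193 mm

ET₀ = 0.27 × (0.46 × 27.5 + 8.13) = 0.27 × 20.780 = 5.6106 mm/d
ETc = Kc × ET₀ = 1.00 × 5.6106 = 5.6106 mm/d
Crop demand D = ETc × 31 d = 5.6106 × 31 = 173.929 mm
D − Pe = 173.929 − 6.4 = 167.529 mm
Gross irrigation = 167.529 / 0.87 = 192.562 mm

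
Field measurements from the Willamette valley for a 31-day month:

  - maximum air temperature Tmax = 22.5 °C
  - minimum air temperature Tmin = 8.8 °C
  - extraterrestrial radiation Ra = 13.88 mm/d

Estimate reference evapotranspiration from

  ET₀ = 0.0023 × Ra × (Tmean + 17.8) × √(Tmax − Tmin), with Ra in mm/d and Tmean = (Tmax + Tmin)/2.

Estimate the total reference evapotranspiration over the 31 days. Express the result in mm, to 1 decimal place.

Tmean = (22.5 + 8.8)/2 = 15.65 °C
ET₀ = 0.0023 × 13.88 × (15.65 + 17.8) × √13.7 = 0.0023 × 13.88 × 33.45 × 3.7014 = 3.9526 mm/d
Over 31 days: 3.9526 × 31 = 122.531 mm

122.5 mm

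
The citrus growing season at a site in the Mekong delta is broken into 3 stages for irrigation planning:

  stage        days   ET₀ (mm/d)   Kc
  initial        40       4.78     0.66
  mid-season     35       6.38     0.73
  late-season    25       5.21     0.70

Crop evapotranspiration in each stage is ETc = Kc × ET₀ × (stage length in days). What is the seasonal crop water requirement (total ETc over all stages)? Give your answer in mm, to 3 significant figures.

380 mm

initial: 0.66 × 4.78 × 40 = 126.19 mm
mid-season: 0.73 × 6.38 × 35 = 163.01 mm
late-season: 0.70 × 5.21 × 25 = 91.18 mm
Seasonal total = 380.38 mm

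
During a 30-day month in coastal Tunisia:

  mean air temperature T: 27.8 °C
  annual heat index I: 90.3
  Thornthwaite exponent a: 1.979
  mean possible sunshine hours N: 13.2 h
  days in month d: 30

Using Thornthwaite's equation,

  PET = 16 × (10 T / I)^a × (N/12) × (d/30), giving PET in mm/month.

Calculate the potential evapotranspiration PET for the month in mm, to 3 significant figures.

163 mm

10T/I = 10 × 27.8 / 90.3 = 3.0786
(10T/I)^a = 3.0786^1.979 = 9.2566
Uncorrected PET = 16 × 9.2566 = 148.106 mm
Correction = (N/12)(d/30) = (13.2/12)(30/30) = 1.1000
PET = 148.106 × 1.1000 = 162.917 mm/month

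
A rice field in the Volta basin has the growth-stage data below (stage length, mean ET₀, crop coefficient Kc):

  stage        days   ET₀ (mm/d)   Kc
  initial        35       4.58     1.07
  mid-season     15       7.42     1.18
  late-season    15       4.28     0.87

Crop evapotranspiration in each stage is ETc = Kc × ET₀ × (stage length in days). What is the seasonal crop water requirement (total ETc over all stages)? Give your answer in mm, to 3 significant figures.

initial: 1.07 × 4.58 × 35 = 171.52 mm
mid-season: 1.18 × 7.42 × 15 = 131.33 mm
late-season: 0.87 × 4.28 × 15 = 55.85 mm
Seasonal total = 358.70 mm

359 mm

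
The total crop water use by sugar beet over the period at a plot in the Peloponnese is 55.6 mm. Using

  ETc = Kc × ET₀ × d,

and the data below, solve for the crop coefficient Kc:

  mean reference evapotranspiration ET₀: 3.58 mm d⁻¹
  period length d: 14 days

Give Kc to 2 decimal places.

1.11

ETc = Kc × ET₀ × d  ⇒  Kc = ETc / (ET₀ × d)
Kc = 55.6 / (3.58 × 14) = 55.6 / 50.12 = 1.1093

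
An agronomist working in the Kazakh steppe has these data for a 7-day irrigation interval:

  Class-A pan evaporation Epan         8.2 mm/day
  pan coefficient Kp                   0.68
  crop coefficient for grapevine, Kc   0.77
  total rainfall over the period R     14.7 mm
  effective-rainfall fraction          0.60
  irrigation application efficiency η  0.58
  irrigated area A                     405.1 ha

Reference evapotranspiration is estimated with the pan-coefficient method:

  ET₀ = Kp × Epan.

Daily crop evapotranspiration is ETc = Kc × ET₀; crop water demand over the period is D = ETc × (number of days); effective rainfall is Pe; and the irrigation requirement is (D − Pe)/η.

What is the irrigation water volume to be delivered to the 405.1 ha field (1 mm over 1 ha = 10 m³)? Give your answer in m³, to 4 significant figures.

ET₀ = 0.68 × 8.2 = 5.5760 mm/d
ETc = Kc × ET₀ = 0.77 × 5.5760 = 4.2935 mm/d
Crop demand D = ETc × 7 d = 4.2935 × 7 = 30.055 mm
Pe = 0.60 × 14.7 = 8.820 mm
D − Pe = 30.055 − 8.820 = 21.235 mm
Gross irrigation = 21.235 / 0.58 = 36.612 mm
Volume = 36.612 mm × 405.1 ha × 10 = 148315.2 m³

148300 m³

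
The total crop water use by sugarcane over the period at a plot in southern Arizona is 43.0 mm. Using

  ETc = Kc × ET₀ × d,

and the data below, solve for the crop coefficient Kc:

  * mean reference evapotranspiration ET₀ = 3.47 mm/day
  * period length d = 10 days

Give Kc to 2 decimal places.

ETc = Kc × ET₀ × d  ⇒  Kc = ETc / (ET₀ × d)
Kc = 43.0 / (3.47 × 10) = 43.0 / 34.70 = 1.2392

1.24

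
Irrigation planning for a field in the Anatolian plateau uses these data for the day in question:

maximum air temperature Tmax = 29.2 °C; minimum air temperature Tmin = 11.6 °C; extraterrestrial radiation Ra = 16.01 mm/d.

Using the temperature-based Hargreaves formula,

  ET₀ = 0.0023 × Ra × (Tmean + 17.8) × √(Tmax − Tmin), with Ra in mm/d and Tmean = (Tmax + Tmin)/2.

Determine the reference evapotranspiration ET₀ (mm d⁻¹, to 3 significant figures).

Tmean = (29.2 + 11.6)/2 = 20.40 °C
ET₀ = 0.0023 × 16.01 × (20.40 + 17.8) × √17.6 = 0.0023 × 16.01 × 38.20 × 4.1952 = 5.9011 mm/d

5.90 mm d⁻¹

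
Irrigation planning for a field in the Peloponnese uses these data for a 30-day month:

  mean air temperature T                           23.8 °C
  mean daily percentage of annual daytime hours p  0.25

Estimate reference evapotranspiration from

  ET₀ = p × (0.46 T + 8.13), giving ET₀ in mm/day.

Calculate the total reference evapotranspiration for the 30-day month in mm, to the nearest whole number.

ET₀ = 0.25 × (0.46 × 23.8 + 8.13) = 0.25 × 19.078 = 4.7695 mm/d
Monthly total = 4.7695 × 30 = 143.085 mm

143 mm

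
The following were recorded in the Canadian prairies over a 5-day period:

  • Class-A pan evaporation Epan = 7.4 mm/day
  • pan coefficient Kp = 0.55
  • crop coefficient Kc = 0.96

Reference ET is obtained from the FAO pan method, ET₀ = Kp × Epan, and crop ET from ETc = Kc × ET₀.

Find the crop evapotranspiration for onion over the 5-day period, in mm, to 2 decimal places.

19.54 mm

ET₀ = 0.55 × 7.4 = 4.0700 mm/d
ETc = Kc × ET₀ = 0.96 × 4.0700 = 3.9072 mm/d
Over 5 days: 3.9072 × 5 = 19.536 mm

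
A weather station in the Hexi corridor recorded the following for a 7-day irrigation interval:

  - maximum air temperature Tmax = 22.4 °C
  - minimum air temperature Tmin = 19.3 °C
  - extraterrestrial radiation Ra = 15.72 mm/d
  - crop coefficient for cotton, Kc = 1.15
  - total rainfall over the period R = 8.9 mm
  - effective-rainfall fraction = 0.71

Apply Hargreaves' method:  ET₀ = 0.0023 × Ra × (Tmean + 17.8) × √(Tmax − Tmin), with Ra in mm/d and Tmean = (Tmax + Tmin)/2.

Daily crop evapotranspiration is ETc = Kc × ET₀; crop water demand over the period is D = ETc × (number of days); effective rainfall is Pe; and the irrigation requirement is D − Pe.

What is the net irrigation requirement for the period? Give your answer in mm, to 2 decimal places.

13.49 mm

Tmean = (22.4 + 19.3)/2 = 20.85 °C
ET₀ = 0.0023 × 15.72 × (20.85 + 17.8) × √3.1 = 0.0023 × 15.72 × 38.65 × 1.7607 = 2.4605 mm/d
ETc = Kc × ET₀ = 1.15 × 2.4605 = 2.8296 mm/d
Crop demand D = ETc × 7 d = 2.8296 × 7 = 19.807 mm
Pe = 0.71 × 8.9 = 6.319 mm
D − Pe = 19.807 − 6.319 = 13.488 mm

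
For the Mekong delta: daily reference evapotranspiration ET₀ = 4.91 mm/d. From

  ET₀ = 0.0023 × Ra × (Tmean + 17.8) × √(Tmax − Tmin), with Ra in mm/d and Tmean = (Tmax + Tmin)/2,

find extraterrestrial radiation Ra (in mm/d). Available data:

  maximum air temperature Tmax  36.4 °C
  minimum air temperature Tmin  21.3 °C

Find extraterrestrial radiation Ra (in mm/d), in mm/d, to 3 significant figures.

Tmean = 28.85 °C; √ΔT = 3.8859
Ra = ET₀ / [0.0023 × (Tmean+17.8) × √ΔT] = 4.91 / (0.0023 × 46.65 × 3.8859) = 11.776 mm/d

11.8 mm/d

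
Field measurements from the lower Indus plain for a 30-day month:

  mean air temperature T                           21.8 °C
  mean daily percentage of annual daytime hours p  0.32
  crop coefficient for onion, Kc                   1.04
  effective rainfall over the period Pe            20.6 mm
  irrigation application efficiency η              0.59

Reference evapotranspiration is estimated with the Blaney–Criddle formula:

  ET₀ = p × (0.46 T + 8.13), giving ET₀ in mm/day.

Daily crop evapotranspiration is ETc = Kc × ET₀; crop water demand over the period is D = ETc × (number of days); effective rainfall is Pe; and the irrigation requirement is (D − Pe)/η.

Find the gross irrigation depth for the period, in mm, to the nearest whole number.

ET₀ = 0.32 × (0.46 × 21.8 + 8.13) = 0.32 × 18.158 = 5.8106 mm/d
ETc = Kc × ET₀ = 1.04 × 5.8106 = 6.0430 mm/d
Crop demand D = ETc × 30 d = 6.0430 × 30 = 181.290 mm
D − Pe = 181.290 − 20.6 = 160.690 mm
Gross irrigation = 160.690 / 0.59 = 272.356 mm

272 mm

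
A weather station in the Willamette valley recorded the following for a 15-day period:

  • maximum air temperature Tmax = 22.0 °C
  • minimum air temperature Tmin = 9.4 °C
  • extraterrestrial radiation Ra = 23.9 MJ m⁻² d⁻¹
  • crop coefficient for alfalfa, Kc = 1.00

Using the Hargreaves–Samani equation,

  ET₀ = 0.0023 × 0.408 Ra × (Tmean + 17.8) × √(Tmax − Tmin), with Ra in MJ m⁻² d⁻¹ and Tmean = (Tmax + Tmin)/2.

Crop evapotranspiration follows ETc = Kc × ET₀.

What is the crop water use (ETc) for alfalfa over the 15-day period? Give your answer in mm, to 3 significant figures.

Tmean = (22.0 + 9.4)/2 = 15.70 °C
0.408 Ra = 0.408 × 23.9 = 9.7512 mm/d equivalent
ET₀ = 0.0023 × 9.7512 × (15.70 + 17.8) × √12.6 = 0.0023 × 9.7512 × 33.50 × 3.5496 = 2.6669 mm/d
ETc = Kc × ET₀ = 1.00 × 2.6669 = 2.6669 mm/d
Over 15 days: 2.6669 × 15 = 40.004 mm

40.0 mm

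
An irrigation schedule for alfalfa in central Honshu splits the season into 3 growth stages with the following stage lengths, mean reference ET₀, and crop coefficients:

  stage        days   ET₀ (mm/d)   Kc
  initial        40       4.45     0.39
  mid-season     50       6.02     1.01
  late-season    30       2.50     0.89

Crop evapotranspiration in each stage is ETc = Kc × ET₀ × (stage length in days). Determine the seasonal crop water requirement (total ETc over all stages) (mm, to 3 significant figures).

initial: 0.39 × 4.45 × 40 = 69.42 mm
mid-season: 1.01 × 6.02 × 50 = 304.01 mm
late-season: 0.89 × 2.50 × 30 = 66.75 mm
Seasonal total = 440.18 mm

440 mm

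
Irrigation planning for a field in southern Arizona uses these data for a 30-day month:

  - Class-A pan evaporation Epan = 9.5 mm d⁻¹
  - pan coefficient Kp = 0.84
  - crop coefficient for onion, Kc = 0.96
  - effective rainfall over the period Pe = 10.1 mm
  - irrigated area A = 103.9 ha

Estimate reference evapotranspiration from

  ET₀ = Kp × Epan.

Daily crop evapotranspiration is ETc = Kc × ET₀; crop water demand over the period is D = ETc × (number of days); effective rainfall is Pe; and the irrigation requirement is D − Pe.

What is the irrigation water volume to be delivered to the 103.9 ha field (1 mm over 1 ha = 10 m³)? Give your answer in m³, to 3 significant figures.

ET₀ = 0.84 × 9.5 = 7.9800 mm/d
ETc = Kc × ET₀ = 0.96 × 7.9800 = 7.6608 mm/d
Crop demand D = ETc × 30 d = 7.6608 × 30 = 229.824 mm
D − Pe = 229.824 − 10.1 = 219.724 mm
Volume = 219.724 mm × 103.9 ha × 10 = 228293.2 m³

228000 m³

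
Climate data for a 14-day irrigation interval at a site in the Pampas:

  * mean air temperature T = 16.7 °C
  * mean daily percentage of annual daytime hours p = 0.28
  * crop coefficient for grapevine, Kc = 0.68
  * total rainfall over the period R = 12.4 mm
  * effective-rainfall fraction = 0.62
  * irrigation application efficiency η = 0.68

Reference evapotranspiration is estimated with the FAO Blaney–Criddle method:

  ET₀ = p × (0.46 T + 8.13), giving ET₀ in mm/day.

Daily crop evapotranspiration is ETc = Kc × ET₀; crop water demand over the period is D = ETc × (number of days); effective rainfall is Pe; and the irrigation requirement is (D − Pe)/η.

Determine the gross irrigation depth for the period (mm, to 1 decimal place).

50.7 mm

ET₀ = 0.28 × (0.46 × 16.7 + 8.13) = 0.28 × 15.812 = 4.4274 mm/d
ETc = Kc × ET₀ = 0.68 × 4.4274 = 3.0106 mm/d
Crop demand D = ETc × 14 d = 3.0106 × 14 = 42.148 mm
Pe = 0.62 × 12.4 = 7.688 mm
D − Pe = 42.148 − 7.688 = 34.460 mm
Gross irrigation = 34.460 / 0.68 = 50.676 mm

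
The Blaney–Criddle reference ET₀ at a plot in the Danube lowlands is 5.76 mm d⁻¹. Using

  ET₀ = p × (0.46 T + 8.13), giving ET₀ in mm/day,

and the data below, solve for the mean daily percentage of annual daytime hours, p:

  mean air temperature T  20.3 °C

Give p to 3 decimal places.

p = ET₀ / (0.46 T + 8.13) = 5.76 / (0.46 × 20.3 + 8.13) = 5.76 / 17.468 = 0.3297

0.330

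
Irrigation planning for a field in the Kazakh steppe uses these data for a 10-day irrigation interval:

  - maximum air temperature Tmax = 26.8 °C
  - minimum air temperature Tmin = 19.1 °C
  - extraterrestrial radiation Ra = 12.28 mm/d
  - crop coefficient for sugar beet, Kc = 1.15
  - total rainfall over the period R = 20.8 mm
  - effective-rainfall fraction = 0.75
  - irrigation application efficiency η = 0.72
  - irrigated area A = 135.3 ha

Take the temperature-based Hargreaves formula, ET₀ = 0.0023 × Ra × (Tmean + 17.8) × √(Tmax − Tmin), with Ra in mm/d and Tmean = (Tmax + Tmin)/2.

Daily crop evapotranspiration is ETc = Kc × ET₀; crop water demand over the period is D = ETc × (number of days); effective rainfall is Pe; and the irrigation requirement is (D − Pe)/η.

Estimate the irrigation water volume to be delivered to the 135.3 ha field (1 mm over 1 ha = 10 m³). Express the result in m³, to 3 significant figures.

39700 m³

Tmean = (26.8 + 19.1)/2 = 22.95 °C
ET₀ = 0.0023 × 12.28 × (22.95 + 17.8) × √7.7 = 0.0023 × 12.28 × 40.75 × 2.7749 = 3.1938 mm/d
ETc = Kc × ET₀ = 1.15 × 3.1938 = 3.6729 mm/d
Crop demand D = ETc × 10 d = 3.6729 × 10 = 36.729 mm
Pe = 0.75 × 20.8 = 15.600 mm
D − Pe = 36.729 − 15.600 = 21.129 mm
Gross irrigation = 21.129 / 0.72 = 29.346 mm
Volume = 29.346 mm × 135.3 ha × 10 = 39705.1 m³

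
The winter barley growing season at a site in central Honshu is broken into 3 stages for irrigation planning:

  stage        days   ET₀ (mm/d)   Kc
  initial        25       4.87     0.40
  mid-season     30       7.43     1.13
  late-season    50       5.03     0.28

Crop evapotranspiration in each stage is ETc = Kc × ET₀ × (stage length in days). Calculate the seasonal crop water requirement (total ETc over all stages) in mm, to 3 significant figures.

371 mm

initial: 0.40 × 4.87 × 25 = 48.70 mm
mid-season: 1.13 × 7.43 × 30 = 251.88 mm
late-season: 0.28 × 5.03 × 50 = 70.42 mm
Seasonal total = 371.00 mm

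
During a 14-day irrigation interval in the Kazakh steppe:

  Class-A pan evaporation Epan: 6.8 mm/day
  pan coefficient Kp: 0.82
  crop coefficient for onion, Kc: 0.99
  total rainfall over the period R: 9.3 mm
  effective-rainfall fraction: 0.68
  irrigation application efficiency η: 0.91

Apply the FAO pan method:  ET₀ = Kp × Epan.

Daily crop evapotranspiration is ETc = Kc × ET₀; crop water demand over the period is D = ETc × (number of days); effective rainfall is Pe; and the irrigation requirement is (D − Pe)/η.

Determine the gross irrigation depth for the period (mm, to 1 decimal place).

ET₀ = 0.82 × 6.8 = 5.5760 mm/d
ETc = Kc × ET₀ = 0.99 × 5.5760 = 5.5202 mm/d
Crop demand D = ETc × 14 d = 5.5202 × 14 = 77.283 mm
Pe = 0.68 × 9.3 = 6.324 mm
D − Pe = 77.283 − 6.324 = 70.959 mm
Gross irrigation = 70.959 / 0.91 = 77.977 mm

78.0 mm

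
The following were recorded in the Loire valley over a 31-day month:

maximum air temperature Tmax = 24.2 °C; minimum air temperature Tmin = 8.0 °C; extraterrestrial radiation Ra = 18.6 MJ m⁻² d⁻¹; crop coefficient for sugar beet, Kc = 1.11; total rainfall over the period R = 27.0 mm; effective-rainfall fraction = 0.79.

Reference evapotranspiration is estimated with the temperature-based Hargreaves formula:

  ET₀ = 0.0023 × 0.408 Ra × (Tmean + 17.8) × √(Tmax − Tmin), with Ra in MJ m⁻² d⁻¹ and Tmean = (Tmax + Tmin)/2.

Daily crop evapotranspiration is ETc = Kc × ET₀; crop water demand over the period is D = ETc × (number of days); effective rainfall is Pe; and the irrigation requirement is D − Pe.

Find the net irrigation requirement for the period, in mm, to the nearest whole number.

61 mm

Tmean = (24.2 + 8.0)/2 = 16.10 °C
0.408 Ra = 0.408 × 18.6 = 7.5888 mm/d equivalent
ET₀ = 0.0023 × 7.5888 × (16.10 + 17.8) × √16.2 = 0.0023 × 7.5888 × 33.90 × 4.0249 = 2.3815 mm/d
ETc = Kc × ET₀ = 1.11 × 2.3815 = 2.6435 mm/d
Crop demand D = ETc × 31 d = 2.6435 × 31 = 81.949 mm
Pe = 0.79 × 27.0 = 21.330 mm
D − Pe = 81.949 − 21.330 = 60.619 mm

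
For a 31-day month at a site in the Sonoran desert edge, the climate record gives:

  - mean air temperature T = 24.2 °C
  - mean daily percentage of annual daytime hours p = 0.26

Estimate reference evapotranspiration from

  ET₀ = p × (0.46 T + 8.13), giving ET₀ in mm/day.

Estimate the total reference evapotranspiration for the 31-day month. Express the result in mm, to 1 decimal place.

ET₀ = 0.26 × (0.46 × 24.2 + 8.13) = 0.26 × 19.262 = 5.0081 mm/d
Monthly total = 5.0081 × 31 = 155.251 mm

155.3 mm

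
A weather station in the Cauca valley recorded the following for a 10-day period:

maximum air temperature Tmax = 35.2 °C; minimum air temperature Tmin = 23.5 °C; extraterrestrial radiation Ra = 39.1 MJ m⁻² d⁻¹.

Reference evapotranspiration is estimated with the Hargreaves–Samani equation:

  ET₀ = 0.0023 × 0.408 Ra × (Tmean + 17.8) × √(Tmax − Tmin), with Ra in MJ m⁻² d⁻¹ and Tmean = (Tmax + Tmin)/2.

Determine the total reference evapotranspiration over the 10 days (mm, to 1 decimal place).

59.2 mm

Tmean = (35.2 + 23.5)/2 = 29.35 °C
0.408 Ra = 0.408 × 39.1 = 15.9528 mm/d equivalent
ET₀ = 0.0023 × 15.9528 × (29.35 + 17.8) × √11.7 = 0.0023 × 15.9528 × 47.15 × 3.4205 = 5.9175 mm/d
Over 10 days: 5.9175 × 10 = 59.175 mm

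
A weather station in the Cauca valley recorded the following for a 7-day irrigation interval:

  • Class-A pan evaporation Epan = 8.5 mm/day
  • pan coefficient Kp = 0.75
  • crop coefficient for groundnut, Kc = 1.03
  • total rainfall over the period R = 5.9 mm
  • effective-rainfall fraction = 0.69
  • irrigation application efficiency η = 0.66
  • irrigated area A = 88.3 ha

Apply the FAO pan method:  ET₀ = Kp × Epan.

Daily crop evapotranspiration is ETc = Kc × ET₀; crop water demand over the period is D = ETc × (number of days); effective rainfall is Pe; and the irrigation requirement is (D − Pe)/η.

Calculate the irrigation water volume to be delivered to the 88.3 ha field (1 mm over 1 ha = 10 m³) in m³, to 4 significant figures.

56050 m³

ET₀ = 0.75 × 8.5 = 6.3750 mm/d
ETc = Kc × ET₀ = 1.03 × 6.3750 = 6.5663 mm/d
Crop demand D = ETc × 7 d = 6.5663 × 7 = 45.964 mm
Pe = 0.69 × 5.9 = 4.071 mm
D − Pe = 45.964 − 4.071 = 41.893 mm
Gross irrigation = 41.893 / 0.66 = 63.474 mm
Volume = 63.474 mm × 88.3 ha × 10 = 56047.5 m³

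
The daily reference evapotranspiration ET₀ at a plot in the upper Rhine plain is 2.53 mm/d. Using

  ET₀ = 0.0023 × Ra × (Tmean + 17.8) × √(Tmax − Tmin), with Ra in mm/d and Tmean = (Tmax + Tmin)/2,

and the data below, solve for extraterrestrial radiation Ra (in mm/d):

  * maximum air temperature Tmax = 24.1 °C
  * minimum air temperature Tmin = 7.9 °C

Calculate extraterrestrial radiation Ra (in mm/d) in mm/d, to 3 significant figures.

Tmean = 16.00 °C; √ΔT = 4.0249
Ra = ET₀ / [0.0023 × (Tmean+17.8) × √ΔT] = 2.53 / (0.0023 × 33.80 × 4.0249) = 8.086 mm/d

8.09 mm/d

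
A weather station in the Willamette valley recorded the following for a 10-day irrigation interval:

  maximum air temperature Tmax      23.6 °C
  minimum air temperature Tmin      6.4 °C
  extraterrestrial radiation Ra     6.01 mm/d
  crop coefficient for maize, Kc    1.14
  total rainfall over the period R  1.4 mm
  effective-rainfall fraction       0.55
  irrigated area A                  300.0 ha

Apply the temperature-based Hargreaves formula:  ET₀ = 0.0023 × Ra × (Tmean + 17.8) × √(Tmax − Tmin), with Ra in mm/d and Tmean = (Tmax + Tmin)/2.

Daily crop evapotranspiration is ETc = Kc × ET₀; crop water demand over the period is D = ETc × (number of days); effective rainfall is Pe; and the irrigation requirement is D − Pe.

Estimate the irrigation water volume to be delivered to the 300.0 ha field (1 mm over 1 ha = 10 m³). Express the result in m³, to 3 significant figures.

Tmean = (23.6 + 6.4)/2 = 15.00 °C
ET₀ = 0.0023 × 6.01 × (15.00 + 17.8) × √17.2 = 0.0023 × 6.01 × 32.80 × 4.1473 = 1.8804 mm/d
ETc = Kc × ET₀ = 1.14 × 1.8804 = 2.1437 mm/d
Crop demand D = ETc × 10 d = 2.1437 × 10 = 21.437 mm
Pe = 0.55 × 1.4 = 0.770 mm
D − Pe = 21.437 − 0.770 = 20.667 mm
Volume = 20.667 mm × 300.0 ha × 10 = 62001.0 m³

62000 m³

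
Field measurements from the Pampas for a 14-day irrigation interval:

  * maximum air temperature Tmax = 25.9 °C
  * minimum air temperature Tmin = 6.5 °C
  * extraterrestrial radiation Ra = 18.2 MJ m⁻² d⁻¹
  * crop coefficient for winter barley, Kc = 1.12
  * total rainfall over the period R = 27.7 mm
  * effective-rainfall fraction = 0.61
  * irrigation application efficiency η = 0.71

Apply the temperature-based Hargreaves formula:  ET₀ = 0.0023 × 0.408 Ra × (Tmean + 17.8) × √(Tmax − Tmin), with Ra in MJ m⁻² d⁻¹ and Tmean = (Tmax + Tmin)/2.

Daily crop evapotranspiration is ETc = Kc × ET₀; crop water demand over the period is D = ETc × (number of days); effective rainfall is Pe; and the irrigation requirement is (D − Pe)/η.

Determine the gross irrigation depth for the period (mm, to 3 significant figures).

32.7 mm

Tmean = (25.9 + 6.5)/2 = 16.20 °C
0.408 Ra = 0.408 × 18.2 = 7.4256 mm/d equivalent
ET₀ = 0.0023 × 7.4256 × (16.20 + 17.8) × √19.4 = 0.0023 × 7.4256 × 34.00 × 4.4045 = 2.5576 mm/d
ETc = Kc × ET₀ = 1.12 × 2.5576 = 2.8645 mm/d
Crop demand D = ETc × 14 d = 2.8645 × 14 = 40.103 mm
Pe = 0.61 × 27.7 = 16.897 mm
D − Pe = 40.103 − 16.897 = 23.206 mm
Gross irrigation = 23.206 / 0.71 = 32.685 mm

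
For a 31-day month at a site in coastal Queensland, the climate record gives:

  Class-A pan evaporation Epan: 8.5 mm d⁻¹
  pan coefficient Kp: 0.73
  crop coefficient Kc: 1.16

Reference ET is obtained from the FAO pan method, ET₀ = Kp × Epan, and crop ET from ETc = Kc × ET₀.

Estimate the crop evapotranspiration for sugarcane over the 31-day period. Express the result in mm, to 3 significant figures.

ET₀ = 0.73 × 8.5 = 6.2050 mm/d
ETc = Kc × ET₀ = 1.16 × 6.2050 = 7.1978 mm/d
Over 31 days: 7.1978 × 31 = 223.132 mm

223 mm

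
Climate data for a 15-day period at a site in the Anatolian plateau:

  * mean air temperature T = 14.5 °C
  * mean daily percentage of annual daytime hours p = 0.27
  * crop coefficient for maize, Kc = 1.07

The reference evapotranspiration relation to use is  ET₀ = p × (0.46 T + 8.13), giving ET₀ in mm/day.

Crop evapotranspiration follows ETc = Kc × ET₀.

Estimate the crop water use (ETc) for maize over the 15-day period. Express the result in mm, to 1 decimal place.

64.1 mm

ET₀ = 0.27 × (0.46 × 14.5 + 8.13) = 0.27 × 14.800 = 3.9960 mm/d
ETc = Kc × ET₀ = 1.07 × 3.9960 = 4.2757 mm/d
Over 15 days: 4.2757 × 15 = 64.136 mm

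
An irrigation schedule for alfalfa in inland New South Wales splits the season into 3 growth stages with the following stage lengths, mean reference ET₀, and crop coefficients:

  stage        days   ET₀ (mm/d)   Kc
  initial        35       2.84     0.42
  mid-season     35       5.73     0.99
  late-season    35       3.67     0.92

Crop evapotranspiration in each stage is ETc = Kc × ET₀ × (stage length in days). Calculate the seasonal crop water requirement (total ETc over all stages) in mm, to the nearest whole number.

358 mm

initial: 0.42 × 2.84 × 35 = 41.75 mm
mid-season: 0.99 × 5.73 × 35 = 198.54 mm
late-season: 0.92 × 3.67 × 35 = 118.17 mm
Seasonal total = 358.46 mm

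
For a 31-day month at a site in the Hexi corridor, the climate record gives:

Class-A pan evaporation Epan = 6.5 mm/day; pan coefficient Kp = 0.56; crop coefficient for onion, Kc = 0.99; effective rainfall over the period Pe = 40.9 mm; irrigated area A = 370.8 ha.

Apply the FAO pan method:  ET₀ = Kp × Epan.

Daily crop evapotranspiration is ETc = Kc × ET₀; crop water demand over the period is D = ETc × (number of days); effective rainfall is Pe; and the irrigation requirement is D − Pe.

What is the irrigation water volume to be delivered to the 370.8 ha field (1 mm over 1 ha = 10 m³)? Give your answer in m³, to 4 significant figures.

ET₀ = 0.56 × 6.5 = 3.6400 mm/d
ETc = Kc × ET₀ = 0.99 × 3.6400 = 3.6036 mm/d
Crop demand D = ETc × 31 d = 3.6036 × 31 = 111.712 mm
D − Pe = 111.712 − 40.9 = 70.812 mm
Volume = 70.812 mm × 370.8 ha × 10 = 262570.9 m³

262600 m³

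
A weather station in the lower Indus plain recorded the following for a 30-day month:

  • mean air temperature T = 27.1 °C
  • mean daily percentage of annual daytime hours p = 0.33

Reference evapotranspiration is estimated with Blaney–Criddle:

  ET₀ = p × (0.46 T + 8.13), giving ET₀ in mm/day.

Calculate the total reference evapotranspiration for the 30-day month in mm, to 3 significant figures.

204 mm

ET₀ = 0.33 × (0.46 × 27.1 + 8.13) = 0.33 × 20.596 = 6.7967 mm/d
Monthly total = 6.7967 × 30 = 203.901 mm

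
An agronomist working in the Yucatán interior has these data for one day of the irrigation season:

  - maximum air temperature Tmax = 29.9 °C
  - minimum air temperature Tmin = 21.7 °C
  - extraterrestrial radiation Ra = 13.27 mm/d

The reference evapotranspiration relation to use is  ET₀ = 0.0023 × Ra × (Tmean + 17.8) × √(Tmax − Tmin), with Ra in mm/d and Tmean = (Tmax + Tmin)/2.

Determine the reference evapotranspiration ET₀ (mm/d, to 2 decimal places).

3.81 mm/d

Tmean = (29.9 + 21.7)/2 = 25.80 °C
ET₀ = 0.0023 × 13.27 × (25.80 + 17.8) × √8.2 = 0.0023 × 13.27 × 43.60 × 2.8636 = 3.8106 mm/d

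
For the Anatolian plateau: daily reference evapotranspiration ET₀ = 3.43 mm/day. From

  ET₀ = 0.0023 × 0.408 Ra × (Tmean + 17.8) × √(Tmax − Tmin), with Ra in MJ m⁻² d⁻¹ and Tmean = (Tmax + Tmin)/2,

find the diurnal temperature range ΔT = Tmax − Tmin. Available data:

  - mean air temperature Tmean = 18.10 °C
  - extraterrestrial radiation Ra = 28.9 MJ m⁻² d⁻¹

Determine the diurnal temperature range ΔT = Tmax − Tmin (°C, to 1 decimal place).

√ΔT = ET₀ / [0.0023 × 0.408 × Ra × (Tmean+17.8)] = 3.43 / (0.0023 × 11.7912 × 35.90) = 3.5230
ΔT = 3.5230² = 12.412 °C

12.4 °C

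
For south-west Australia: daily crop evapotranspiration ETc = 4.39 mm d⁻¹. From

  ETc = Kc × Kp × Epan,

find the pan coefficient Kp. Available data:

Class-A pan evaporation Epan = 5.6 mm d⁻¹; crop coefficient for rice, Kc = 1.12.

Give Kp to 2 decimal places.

ETc = Kc × Kp × Epan  ⇒  Kp = ETc / (Kc × Epan)
Kp = 4.39 / (1.12 × 5.6) = 4.39 / 6.272 = 0.6999

0.70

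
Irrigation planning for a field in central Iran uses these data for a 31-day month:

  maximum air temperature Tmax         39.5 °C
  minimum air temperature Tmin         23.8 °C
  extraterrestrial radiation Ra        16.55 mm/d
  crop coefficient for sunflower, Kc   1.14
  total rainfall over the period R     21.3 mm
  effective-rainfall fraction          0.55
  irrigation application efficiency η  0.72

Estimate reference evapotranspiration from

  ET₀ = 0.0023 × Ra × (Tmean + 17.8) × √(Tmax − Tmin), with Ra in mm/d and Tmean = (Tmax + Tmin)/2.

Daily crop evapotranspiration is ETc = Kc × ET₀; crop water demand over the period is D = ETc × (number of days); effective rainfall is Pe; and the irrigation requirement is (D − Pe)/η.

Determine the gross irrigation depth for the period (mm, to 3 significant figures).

350 mm

Tmean = (39.5 + 23.8)/2 = 31.65 °C
ET₀ = 0.0023 × 16.55 × (31.65 + 17.8) × √15.7 = 0.0023 × 16.55 × 49.45 × 3.9623 = 7.4583 mm/d
ETc = Kc × ET₀ = 1.14 × 7.4583 = 8.5025 mm/d
Crop demand D = ETc × 31 d = 8.5025 × 31 = 263.578 mm
Pe = 0.55 × 21.3 = 11.715 mm
D − Pe = 263.578 − 11.715 = 251.863 mm
Gross irrigation = 251.863 / 0.72 = 349.810 mm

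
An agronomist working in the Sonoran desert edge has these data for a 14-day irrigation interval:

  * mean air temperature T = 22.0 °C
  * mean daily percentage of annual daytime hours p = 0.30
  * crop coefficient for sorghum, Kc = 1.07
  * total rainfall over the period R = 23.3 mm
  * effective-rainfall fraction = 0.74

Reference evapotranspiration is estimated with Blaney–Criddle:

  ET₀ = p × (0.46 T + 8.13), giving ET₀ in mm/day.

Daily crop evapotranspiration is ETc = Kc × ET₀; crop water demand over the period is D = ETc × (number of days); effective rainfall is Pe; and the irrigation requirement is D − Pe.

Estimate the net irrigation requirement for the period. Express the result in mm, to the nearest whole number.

65 mm

ET₀ = 0.30 × (0.46 × 22.0 + 8.13) = 0.30 × 18.250 = 5.4750 mm/d
ETc = Kc × ET₀ = 1.07 × 5.4750 = 5.8583 mm/d
Crop demand D = ETc × 14 d = 5.8583 × 14 = 82.016 mm
Pe = 0.74 × 23.3 = 17.242 mm
D − Pe = 82.016 − 17.242 = 64.774 mm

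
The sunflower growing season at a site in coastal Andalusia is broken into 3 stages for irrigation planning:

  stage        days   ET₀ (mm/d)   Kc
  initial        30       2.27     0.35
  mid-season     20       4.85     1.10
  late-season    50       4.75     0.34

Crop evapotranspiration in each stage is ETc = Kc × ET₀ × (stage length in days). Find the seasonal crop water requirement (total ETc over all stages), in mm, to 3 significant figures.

initial: 0.35 × 2.27 × 30 = 23.84 mm
mid-season: 1.10 × 4.85 × 20 = 106.70 mm
late-season: 0.34 × 4.75 × 50 = 80.75 mm
Seasonal total = 211.29 mm

211 mm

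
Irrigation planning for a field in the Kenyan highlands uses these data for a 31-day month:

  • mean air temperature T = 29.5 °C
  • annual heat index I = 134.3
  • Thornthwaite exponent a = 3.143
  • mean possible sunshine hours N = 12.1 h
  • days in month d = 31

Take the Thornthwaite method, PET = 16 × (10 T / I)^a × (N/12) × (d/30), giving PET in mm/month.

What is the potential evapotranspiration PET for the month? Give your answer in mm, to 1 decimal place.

10T/I = 10 × 29.5 / 134.3 = 2.1966
(10T/I)^a = 2.1966^3.143 = 11.8611
Uncorrected PET = 16 × 11.8611 = 189.778 mm
Correction = (N/12)(d/30) = (12.1/12)(31/30) = 1.0419
PET = 189.778 × 1.0419 = 197.730 mm/month

197.7 mm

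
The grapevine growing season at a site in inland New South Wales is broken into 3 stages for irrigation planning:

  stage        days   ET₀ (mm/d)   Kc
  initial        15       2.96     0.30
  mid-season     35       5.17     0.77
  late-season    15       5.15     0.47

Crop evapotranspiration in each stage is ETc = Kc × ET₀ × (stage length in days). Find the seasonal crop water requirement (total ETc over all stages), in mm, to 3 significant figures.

initial: 0.30 × 2.96 × 15 = 13.32 mm
mid-season: 0.77 × 5.17 × 35 = 139.33 mm
late-season: 0.47 × 5.15 × 15 = 36.31 mm
Seasonal total = 188.96 mm

189 mm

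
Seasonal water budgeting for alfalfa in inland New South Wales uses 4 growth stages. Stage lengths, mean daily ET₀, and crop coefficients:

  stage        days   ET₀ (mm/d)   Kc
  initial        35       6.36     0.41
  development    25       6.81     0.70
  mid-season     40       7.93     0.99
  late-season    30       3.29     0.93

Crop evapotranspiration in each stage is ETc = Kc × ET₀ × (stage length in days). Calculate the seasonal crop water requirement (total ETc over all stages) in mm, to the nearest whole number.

initial: 0.41 × 6.36 × 35 = 91.27 mm
development: 0.70 × 6.81 × 25 = 119.18 mm
mid-season: 0.99 × 7.93 × 40 = 314.03 mm
late-season: 0.93 × 3.29 × 30 = 91.79 mm
Seasonal total = 616.27 mm

616 mm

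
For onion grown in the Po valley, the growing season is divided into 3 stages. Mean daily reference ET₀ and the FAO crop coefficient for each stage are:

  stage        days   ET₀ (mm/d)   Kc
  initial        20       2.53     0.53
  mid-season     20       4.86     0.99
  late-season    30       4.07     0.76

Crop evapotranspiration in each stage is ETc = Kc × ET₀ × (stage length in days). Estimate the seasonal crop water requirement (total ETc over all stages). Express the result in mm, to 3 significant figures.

216 mm

initial: 0.53 × 2.53 × 20 = 26.82 mm
mid-season: 0.99 × 4.86 × 20 = 96.23 mm
late-season: 0.76 × 4.07 × 30 = 92.80 mm
Seasonal total = 215.85 mm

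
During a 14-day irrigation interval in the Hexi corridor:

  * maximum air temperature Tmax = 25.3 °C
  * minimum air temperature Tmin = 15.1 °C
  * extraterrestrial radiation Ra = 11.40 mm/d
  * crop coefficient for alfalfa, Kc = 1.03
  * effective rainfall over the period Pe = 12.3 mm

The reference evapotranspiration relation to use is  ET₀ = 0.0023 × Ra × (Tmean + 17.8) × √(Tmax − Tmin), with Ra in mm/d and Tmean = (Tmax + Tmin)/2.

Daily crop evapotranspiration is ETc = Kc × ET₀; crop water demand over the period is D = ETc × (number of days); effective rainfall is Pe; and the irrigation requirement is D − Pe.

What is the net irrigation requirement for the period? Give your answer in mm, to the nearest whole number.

Tmean = (25.3 + 15.1)/2 = 20.20 °C
ET₀ = 0.0023 × 11.40 × (20.20 + 17.8) × √10.2 = 0.0023 × 11.40 × 38.00 × 3.1937 = 3.1821 mm/d
ETc = Kc × ET₀ = 1.03 × 3.1821 = 3.2776 mm/d
Crop demand D = ETc × 14 d = 3.2776 × 14 = 45.886 mm
D − Pe = 45.886 − 12.3 = 33.586 mm

34 mm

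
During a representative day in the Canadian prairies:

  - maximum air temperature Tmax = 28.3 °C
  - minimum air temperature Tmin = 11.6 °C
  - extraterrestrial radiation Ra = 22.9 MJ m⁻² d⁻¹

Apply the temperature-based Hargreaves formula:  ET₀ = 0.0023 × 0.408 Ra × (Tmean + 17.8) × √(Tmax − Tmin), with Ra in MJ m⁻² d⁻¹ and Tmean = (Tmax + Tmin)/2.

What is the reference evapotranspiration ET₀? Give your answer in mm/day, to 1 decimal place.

3.3 mm/day

Tmean = (28.3 + 11.6)/2 = 19.95 °C
0.408 Ra = 0.408 × 22.9 = 9.3432 mm/d equivalent
ET₀ = 0.0023 × 9.3432 × (19.95 + 17.8) × √16.7 = 0.0023 × 9.3432 × 37.75 × 4.0866 = 3.3151 mm/d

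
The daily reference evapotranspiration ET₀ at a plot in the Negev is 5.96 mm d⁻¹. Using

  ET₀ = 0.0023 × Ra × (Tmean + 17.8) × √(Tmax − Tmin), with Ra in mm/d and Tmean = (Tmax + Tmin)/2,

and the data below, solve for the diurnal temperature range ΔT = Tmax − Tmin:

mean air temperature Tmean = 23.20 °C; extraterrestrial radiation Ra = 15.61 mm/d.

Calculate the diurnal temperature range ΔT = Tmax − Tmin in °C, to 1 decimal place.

16.4 °C

√ΔT = ET₀ / [0.0023 × Ra × (Tmean+17.8)] = 5.96 / (0.0023 × 15.61 × 41.00) = 4.0488
ΔT = 4.0488² = 16.393 °C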